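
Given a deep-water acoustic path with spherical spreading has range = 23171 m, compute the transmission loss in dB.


87.3 dB


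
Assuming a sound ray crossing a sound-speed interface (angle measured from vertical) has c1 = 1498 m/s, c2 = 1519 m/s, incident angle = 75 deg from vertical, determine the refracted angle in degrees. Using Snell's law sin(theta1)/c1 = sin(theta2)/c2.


78.37 deg


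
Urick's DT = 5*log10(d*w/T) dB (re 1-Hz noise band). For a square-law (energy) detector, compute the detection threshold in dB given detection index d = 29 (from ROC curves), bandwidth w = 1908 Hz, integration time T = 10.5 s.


18.61 dB


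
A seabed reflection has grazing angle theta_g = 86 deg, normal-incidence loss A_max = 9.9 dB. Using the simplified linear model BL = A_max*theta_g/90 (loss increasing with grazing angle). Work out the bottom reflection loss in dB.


BL = A_max * theta_g / 90 = 9.9 * 86 / 90 = 9.46

9.46 dB


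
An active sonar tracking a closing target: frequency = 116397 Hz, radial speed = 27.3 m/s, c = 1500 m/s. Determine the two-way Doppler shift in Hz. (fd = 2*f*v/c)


4236.85 Hz


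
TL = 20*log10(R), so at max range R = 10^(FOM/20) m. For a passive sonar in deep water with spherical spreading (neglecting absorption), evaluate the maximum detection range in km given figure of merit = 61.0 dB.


At max range FOM = TL, so 20*log10(R) = 61.0
R = 10^(61.0/20) = 1122.02 m = 1.12 km

1.12 km


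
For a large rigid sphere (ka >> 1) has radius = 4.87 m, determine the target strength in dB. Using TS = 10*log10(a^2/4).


TS = 10*log10(4.87^2 / 4) = 10*log10(5.929225) = 7.73

7.73 dB


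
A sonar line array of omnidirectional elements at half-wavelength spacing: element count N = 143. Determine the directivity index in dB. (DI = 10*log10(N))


DI = 10*log10(143) = 21.55

21.55 dB


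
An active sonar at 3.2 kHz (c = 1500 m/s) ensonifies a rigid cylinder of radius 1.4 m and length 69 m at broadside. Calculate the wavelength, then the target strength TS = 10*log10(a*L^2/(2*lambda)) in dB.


Step 1: lambda = c/f = 1500/3200 = 0.46875 m
Step 2: TS = 10*log10(a*L^2/(2*lambda)) = 10*log10(1.4*69^2/(2*0.46875)) = 38.52

38.52 dB


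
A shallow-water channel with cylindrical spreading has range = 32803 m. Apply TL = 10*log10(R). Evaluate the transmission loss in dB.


TL = 10*log10(32803) = 45.16

45.16 dB


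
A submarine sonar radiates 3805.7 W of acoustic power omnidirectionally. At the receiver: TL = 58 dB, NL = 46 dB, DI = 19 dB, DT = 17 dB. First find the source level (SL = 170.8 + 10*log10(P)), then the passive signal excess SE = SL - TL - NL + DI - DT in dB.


Step 1: SL = 170.8 + 10*log10(3805.7) = 206.6 dB
Step 2: SE = SL - TL - NL + DI - DT = 206.6 - 58 - 46 + 19 - 17 = 104.6

104.6 dB


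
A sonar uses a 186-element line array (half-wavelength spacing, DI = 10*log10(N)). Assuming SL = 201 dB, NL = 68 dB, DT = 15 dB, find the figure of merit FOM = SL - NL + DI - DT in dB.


Step 1: DI = 10*log10(186) = 22.7 dB
Step 2: FOM = SL - NL + DI - DT = 201 - 68 + 22.7 - 15 = 140.7

140.7 dB


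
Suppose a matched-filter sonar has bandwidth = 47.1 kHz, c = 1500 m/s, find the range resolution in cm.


dR = c/(2*BW) = 1500 / (2 * 47.1e3) = 0.0159 m = 1.59 cm

1.59 cm


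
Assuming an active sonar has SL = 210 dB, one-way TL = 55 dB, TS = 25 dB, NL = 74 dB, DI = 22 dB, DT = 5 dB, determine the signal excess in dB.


SE = SL - 2*TL + TS - NL + DI - DT = 210 - 2*55 + (25) - 74 + 22 - 5 = 68

68 dB


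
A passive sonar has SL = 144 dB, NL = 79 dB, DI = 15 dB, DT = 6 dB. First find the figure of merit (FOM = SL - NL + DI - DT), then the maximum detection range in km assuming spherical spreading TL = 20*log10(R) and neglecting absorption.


Step 1: FOM = SL - NL + DI - DT = 144 - 79 + 15 - 6 = 74 dB
Step 2: at max range FOM = TL = 20*log10(R), so R = 10^(74/20) = 5011.87 m = 5.01 km

5.01 km


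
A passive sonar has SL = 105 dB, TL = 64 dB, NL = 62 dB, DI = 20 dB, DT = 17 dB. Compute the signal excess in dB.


SE = SL - TL - NL + DI - DT = 105 - 64 - 62 + 20 - 17 = -18

-18 dB


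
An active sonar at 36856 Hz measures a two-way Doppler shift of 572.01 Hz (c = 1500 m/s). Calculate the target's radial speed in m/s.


From fd = 2*f*v/c, v = c*fd/(2*f) = 1500 * 572.01 / (2*36856) = 11.64

11.64 m/s


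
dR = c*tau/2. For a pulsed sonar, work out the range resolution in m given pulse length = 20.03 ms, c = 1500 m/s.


15.0225 m


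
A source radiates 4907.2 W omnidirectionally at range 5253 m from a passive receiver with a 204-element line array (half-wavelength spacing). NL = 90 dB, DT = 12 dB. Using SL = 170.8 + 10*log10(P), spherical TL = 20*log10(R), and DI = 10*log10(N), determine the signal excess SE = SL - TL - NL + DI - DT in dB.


54.4 dB


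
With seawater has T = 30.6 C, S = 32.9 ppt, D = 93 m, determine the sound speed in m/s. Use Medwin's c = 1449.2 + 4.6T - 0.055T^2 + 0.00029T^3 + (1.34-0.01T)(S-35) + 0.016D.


1546.09 m/s


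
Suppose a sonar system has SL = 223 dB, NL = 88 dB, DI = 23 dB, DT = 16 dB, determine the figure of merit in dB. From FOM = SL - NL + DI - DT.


142 dB


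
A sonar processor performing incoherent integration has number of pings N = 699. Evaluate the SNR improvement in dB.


Gain = 5*log10(699) = 14.22

14.22 dB


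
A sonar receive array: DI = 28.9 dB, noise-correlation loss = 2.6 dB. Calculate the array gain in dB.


26.3 dB


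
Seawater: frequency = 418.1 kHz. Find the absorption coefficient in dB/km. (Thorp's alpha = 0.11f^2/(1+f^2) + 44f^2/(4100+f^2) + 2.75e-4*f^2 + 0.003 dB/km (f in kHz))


f^2 = 174807.61
alpha = 0.11*174807.61/(1+174807.61) + 44*174807.61/(4100+174807.61) + 2.75e-4*174807.61 + 0.003 = 91.177

91.177 dB/km


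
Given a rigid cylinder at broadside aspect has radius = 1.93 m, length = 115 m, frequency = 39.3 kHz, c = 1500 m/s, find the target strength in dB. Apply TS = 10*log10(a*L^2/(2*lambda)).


lambda = 1500/39300 = 0.03817 m
TS = 10*log10(1.93*115^2/(2*0.03817)) = 55.24

55.24 dB


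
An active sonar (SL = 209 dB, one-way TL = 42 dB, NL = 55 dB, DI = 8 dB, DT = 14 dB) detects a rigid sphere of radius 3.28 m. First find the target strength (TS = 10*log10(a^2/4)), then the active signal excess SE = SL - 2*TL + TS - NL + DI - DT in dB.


Step 1: TS = 10*log10(3.28^2/4) = 4.3 dB
Step 2: SE = SL - 2*TL + TS - NL + DI - DT = 209 - 2*42 + (4.3) - 55 + 8 - 14 = 68.3

68.3 dB


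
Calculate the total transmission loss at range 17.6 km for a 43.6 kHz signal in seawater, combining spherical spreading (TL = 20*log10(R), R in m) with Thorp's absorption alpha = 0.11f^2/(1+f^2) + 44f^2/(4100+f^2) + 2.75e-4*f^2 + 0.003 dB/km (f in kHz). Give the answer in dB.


341.41 dB


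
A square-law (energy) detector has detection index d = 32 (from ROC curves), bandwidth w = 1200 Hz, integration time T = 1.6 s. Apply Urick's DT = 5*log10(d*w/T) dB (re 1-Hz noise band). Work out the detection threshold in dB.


DT = 5*log10(d*w/T) = 5*log10(32 * 1200 / 1.6) = 5*log10(24000.0) = 21.9

21.9 dB


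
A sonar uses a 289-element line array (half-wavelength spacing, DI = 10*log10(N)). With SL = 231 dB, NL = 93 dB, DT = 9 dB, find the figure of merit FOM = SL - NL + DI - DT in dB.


153.61 dB


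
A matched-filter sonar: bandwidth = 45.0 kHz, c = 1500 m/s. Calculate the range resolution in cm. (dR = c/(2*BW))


1.67 cm


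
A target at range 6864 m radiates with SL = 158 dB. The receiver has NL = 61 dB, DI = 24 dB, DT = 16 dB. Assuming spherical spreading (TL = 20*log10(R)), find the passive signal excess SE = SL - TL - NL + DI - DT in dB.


28.27 dB


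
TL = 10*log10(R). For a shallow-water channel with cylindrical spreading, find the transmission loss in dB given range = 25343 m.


TL = 10*log10(25343) = 44.04

44.04 dB


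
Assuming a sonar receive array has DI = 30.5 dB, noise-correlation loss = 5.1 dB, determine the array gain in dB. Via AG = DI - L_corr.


AG = DI - L_corr = 30.5 - 5.1 = 25.4

25.4 dB


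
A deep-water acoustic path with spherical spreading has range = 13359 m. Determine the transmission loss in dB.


TL = 20*log10(13359) = 82.52

82.52 dB


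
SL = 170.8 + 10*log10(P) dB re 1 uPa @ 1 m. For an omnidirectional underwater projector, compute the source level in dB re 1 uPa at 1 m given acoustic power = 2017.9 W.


203.85 dB


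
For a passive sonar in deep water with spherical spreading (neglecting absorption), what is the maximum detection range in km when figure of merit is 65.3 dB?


1.84 km


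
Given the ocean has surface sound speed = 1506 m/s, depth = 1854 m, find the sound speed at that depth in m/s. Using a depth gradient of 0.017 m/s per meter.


c = 1506 + 0.017 * 1854 = 1537.518

1537.518 m/s


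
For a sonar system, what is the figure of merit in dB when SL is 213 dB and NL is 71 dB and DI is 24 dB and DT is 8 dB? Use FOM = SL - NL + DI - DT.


158 dB


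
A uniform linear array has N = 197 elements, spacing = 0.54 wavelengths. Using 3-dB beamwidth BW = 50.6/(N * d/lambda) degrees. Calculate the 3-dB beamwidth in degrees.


BW = 50.6 / (197 * 0.54) = 50.6 / 106.38 = 0.48

0.48 deg


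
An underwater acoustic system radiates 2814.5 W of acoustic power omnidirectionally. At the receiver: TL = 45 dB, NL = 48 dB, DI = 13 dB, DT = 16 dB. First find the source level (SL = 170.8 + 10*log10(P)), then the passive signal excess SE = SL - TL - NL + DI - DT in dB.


Step 1: SL = 170.8 + 10*log10(2814.5) = 205.29 dB
Step 2: SE = SL - TL - NL + DI - DT = 205.29 - 45 - 48 + 13 - 16 = 109.29

109.29 dB


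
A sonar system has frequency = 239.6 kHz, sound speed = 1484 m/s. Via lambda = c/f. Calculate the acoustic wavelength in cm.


0.62 cm


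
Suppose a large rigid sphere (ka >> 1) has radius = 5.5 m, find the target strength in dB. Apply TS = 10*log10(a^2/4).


8.79 dB


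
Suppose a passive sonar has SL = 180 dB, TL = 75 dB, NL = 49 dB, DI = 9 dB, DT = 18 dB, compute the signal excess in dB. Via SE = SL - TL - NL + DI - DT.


47 dB


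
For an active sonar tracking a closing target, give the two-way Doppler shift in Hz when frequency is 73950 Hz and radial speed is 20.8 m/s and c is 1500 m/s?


2050.88 Hz


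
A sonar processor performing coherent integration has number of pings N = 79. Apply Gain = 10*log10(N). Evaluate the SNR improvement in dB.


Gain = 10*log10(79) = 18.98

18.98 dB


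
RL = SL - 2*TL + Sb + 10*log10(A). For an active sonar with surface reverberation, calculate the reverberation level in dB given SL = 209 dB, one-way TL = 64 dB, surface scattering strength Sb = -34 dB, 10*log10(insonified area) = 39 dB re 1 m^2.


RL = SL - 2*TL + Sb + 10*log10(A) = 209 - 2*64 + (-34) + 39 = 86

86 dB


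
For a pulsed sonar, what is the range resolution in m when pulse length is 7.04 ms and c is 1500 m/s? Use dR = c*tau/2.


5.28 m


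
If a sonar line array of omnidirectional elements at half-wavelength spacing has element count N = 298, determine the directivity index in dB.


DI = 10*log10(298) = 24.74

24.74 dB


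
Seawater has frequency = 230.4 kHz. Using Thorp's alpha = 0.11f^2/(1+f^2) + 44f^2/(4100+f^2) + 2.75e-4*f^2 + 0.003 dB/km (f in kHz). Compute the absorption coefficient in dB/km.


f^2 = 53084.16
alpha = 0.11*53084.16/(1+53084.16) + 44*53084.16/(4100+53084.16) + 2.75e-4*53084.16 + 0.003 = 55.556

55.556 dB/km


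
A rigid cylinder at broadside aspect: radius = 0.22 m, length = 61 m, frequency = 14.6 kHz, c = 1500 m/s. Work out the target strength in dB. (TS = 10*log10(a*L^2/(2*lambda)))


lambda = 1500/14600 = 0.10274 m
TS = 10*log10(0.22*61^2/(2*0.10274)) = 36.0

36.0 dB


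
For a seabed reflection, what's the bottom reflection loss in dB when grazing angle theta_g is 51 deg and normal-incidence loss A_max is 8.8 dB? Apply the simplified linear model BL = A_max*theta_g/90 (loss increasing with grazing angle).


4.99 dB


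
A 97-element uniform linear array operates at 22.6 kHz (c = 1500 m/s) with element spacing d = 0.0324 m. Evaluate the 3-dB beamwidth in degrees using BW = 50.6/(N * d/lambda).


Step 1: lambda = 1500/22600 = 0.06637 m
Step 2: d/lambda = 0.0324/0.06637 = 0.4882
Step 3: BW = 50.6/(N * d/lambda) = 50.6/(97 * 0.4882) = 1.07

1.07 deg


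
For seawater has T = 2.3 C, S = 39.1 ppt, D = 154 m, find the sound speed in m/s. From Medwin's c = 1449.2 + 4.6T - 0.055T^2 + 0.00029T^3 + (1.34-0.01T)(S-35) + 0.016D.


c = 1449.2 + 4.6*2.3 - 0.055*2.3^2 + 0.00029*2.3^3 + (1.34 - 0.01*2.3)*(39.1 - 35) + 0.016*154 = 1467.36

1467.36 m/s


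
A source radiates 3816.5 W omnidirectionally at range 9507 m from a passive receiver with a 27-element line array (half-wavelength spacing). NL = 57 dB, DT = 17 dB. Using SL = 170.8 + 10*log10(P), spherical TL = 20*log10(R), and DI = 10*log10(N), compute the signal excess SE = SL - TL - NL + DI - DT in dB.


Step 1: SL = 170.8 + 10*log10(3816.5) = 206.62 dB
Step 2: TL = 20*log10(9507) = 79.56 dB
Step 3: DI = 10*log10(27) = 14.31 dB
Step 4: SE = SL - TL - NL + DI - DT = 206.62 - 79.56 - 57 + 14.31 - 17 = 67.37

67.37 dB


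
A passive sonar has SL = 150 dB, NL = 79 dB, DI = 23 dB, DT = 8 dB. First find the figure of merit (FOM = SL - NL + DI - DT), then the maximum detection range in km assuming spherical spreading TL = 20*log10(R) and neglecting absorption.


Step 1: FOM = SL - NL + DI - DT = 150 - 79 + 23 - 8 = 86 dB
Step 2: at max range FOM = TL = 20*log10(R), so R = 10^(86/20) = 19952.62 m = 19.95 km

19.95 km


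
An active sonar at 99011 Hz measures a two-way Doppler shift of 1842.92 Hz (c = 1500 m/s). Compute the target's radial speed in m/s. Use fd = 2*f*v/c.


From fd = 2*f*v/c, v = c*fd/(2*f) = 1500 * 1842.92 / (2*99011) = 13.96

13.96 m/s


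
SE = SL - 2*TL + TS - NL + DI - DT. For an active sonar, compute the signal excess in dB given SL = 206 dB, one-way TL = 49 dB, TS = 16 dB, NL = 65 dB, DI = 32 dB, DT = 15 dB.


SE = SL - 2*TL + TS - NL + DI - DT = 206 - 2*49 + (16) - 65 + 32 - 15 = 76

76 dB


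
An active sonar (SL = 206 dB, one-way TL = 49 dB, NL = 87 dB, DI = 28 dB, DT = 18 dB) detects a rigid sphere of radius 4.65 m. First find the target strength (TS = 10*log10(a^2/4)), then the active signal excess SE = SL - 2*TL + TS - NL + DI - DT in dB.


Step 1: TS = 10*log10(4.65^2/4) = 7.33 dB
Step 2: SE = SL - 2*TL + TS - NL + DI - DT = 206 - 2*49 + (7.33) - 87 + 28 - 18 = 38.33

38.33 dB


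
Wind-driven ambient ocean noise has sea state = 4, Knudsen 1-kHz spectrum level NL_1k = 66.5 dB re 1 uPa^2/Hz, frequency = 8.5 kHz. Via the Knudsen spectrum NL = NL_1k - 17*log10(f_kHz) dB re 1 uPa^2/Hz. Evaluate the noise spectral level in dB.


50.7 dB


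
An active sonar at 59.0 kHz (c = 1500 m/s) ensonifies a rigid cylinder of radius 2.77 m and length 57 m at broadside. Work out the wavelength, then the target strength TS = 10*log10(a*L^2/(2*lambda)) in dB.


Step 1: lambda = c/f = 1500/59000 = 0.02542 m
Step 2: TS = 10*log10(a*L^2/(2*lambda)) = 10*log10(2.77*57^2/(2*0.02542)) = 52.48

52.48 dB


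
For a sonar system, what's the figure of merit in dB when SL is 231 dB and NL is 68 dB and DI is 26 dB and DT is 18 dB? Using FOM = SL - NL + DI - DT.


FOM = SL - NL + DI - DT = 231 - 68 + 26 - 18 = 171

171 dB


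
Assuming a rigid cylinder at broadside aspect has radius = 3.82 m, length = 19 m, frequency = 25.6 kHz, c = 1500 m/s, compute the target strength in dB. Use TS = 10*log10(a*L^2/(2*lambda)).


lambda = 1500/25600 = 0.05859 m
TS = 10*log10(3.82*19^2/(2*0.05859)) = 40.71

40.71 dB


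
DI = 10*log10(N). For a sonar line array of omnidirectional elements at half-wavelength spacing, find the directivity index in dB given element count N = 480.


DI = 10*log10(480) = 26.81

26.81 dB


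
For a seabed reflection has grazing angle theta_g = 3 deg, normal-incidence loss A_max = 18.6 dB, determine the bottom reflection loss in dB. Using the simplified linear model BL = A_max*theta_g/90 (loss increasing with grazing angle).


BL = A_max * theta_g / 90 = 18.6 * 3 / 90 = 0.62

0.62 dB


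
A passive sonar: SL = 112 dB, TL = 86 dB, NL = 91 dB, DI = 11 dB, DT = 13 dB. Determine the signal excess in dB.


SE = SL - TL - NL + DI - DT = 112 - 86 - 91 + 11 - 13 = -67

-67 dB


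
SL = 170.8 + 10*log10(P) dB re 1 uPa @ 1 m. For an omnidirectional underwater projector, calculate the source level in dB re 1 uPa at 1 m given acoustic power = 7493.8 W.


SL = 170.8 + 10*log10(7493.8) = 170.8 + 38.75 = 209.55

209.55 dB


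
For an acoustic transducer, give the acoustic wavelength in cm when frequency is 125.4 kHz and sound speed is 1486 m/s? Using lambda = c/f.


lambda = c/f = 1486 / 125400 = 0.0119 m = 1.19 cm

1.19 cm


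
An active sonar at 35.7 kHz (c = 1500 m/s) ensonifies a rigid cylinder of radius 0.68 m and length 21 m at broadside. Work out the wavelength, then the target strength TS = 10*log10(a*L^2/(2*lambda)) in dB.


Step 1: lambda = c/f = 1500/35700 = 0.04202 m
Step 2: TS = 10*log10(a*L^2/(2*lambda)) = 10*log10(0.68*21^2/(2*0.04202)) = 35.52

35.52 dB


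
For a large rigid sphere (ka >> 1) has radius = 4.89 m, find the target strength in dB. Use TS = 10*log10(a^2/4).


TS = 10*log10(4.89^2 / 4) = 10*log10(5.978025) = 7.77

7.77 dB


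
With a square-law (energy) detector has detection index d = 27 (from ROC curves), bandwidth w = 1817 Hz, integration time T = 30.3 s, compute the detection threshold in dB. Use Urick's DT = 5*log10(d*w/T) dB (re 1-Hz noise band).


16.05 dB


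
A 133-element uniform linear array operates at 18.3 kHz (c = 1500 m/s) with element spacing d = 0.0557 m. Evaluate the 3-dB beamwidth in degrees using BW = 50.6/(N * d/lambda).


Step 1: lambda = 1500/18300 = 0.08197 m
Step 2: d/lambda = 0.0557/0.08197 = 0.6795
Step 3: BW = 50.6/(N * d/lambda) = 50.6/(133 * 0.6795) = 0.56

0.56 deg


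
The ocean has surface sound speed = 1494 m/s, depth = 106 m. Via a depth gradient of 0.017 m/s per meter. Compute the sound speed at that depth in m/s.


1495.802 m/s


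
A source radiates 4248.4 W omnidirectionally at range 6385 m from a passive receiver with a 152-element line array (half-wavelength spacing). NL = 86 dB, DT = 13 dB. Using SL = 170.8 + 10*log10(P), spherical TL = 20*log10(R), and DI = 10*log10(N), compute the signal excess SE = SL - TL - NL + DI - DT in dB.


Step 1: SL = 170.8 + 10*log10(4248.4) = 207.08 dB
Step 2: TL = 20*log10(6385) = 76.1 dB
Step 3: DI = 10*log10(152) = 21.82 dB
Step 4: SE = SL - TL - NL + DI - DT = 207.08 - 76.1 - 86 + 21.82 - 13 = 53.8

53.8 dB


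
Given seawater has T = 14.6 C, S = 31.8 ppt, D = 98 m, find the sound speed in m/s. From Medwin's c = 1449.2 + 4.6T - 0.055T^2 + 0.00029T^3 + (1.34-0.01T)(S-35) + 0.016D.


1503.29 m/s


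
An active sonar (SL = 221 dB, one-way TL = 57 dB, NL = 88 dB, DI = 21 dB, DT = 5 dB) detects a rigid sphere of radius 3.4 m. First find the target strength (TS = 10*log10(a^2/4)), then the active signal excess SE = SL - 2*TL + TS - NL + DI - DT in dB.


Step 1: TS = 10*log10(3.4^2/4) = 4.61 dB
Step 2: SE = SL - 2*TL + TS - NL + DI - DT = 221 - 2*57 + (4.61) - 88 + 21 - 5 = 39.61

39.61 dB


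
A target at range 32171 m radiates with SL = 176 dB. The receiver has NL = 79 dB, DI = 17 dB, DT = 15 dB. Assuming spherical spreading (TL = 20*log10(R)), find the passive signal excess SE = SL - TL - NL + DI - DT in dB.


8.85 dB


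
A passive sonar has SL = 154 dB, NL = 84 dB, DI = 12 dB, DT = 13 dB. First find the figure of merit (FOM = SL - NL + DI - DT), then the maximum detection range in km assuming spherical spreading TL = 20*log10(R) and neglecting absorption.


Step 1: FOM = SL - NL + DI - DT = 154 - 84 + 12 - 13 = 69 dB
Step 2: at max range FOM = TL = 20*log10(R), so R = 10^(69/20) = 2818.38 m = 2.82 km

2.82 km


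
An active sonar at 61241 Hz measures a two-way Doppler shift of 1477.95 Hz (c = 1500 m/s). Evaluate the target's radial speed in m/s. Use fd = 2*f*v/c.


18.1 m/s


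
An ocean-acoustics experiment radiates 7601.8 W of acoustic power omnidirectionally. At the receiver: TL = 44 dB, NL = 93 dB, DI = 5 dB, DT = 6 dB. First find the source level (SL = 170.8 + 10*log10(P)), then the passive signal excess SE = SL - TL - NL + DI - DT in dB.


Step 1: SL = 170.8 + 10*log10(7601.8) = 209.61 dB
Step 2: SE = SL - TL - NL + DI - DT = 209.61 - 44 - 93 + 5 - 6 = 71.61

71.61 dB


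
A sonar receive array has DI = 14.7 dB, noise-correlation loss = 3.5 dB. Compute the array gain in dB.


11.2 dB


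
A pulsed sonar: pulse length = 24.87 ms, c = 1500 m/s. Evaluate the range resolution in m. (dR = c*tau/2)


dR = c*tau/2 = 1500 * 24.87e-3 / 2 = 18.6525

18.6525 m


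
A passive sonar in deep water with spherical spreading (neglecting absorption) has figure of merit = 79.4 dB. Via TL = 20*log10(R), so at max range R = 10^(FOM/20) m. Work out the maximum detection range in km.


9.33 km


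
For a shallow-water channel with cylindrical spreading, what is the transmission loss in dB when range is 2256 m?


TL = 10*log10(2256) = 33.53

33.53 dB


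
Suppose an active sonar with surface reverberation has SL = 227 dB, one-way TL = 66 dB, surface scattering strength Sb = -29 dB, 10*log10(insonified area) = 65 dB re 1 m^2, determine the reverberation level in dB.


RL = SL - 2*TL + Sb + 10*log10(A) = 227 - 2*66 + (-29) + 65 = 131

131 dB


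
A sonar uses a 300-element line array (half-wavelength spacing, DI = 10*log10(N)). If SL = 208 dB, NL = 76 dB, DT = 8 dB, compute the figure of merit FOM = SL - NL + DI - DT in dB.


Step 1: DI = 10*log10(300) = 24.77 dB
Step 2: FOM = SL - NL + DI - DT = 208 - 76 + 24.77 - 8 = 148.77

148.77 dB


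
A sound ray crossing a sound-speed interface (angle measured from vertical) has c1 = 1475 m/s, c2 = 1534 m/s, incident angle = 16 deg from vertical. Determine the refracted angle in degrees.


sin(theta2) = (c2/c1)*sin(theta1) = (1534/1475)*sin(16 deg) = 0.28666
theta2 = arcsin(0.28666) = 16.66

16.66 deg


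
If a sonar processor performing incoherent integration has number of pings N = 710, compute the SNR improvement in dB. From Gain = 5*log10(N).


14.26 dB


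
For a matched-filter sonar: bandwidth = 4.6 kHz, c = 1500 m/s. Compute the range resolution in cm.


dR = c/(2*BW) = 1500 / (2 * 4.6e3) = 0.163 m = 16.3 cm

16.3 cm


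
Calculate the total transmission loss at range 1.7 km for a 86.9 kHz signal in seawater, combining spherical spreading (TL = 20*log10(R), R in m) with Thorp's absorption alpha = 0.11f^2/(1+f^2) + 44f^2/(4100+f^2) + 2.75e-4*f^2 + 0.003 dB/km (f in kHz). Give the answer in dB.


Step 1 (Thorp): alpha = 0.11*7551.61/(1+7551.61) + 44*7551.61/(4100+7551.61) + 2.75e-4*7551.61 + 0.003 = 30.7068 dB/km
Step 2: TL_spread = 20*log10(1700) = 64.61 dB
Step 3: TL_abs = alpha*R = 30.7068 * 1.7 = 52.2 dB
Step 4: TL_total = 64.61 + 52.2 = 116.81

116.81 dB


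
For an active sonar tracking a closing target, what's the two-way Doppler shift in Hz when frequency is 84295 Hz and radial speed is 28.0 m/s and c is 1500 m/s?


fd = 2*f*v/c = 2 * 84295 * 28.0 / 1500 = 3147.01

3147.01 Hz


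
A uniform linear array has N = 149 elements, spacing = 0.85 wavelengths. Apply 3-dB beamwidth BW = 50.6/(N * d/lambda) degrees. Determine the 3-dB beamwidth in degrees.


BW = 50.6 / (149 * 0.85) = 50.6 / 126.65 = 0.4

0.4 deg


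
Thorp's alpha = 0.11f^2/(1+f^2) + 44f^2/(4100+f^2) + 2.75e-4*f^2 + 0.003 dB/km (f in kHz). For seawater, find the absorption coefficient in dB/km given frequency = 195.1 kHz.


f^2 = 38064.01
alpha = 0.11*38064.01/(1+38064.01) + 44*38064.01/(4100+38064.01) + 2.75e-4*38064.01 + 0.003 = 50.302

50.302 dB/km


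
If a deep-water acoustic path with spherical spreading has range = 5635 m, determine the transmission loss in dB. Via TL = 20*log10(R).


TL = 20*log10(5635) = 75.02

75.02 dB


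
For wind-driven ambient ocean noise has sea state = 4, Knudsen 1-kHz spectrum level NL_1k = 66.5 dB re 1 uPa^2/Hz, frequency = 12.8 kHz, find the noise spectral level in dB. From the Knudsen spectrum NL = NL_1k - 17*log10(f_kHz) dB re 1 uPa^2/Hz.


NL = NL_1k - 17*log10(f_kHz) = 66.5 - 17*log10(12.8) = 66.5 - (18.82) = 47.68

47.68 dB


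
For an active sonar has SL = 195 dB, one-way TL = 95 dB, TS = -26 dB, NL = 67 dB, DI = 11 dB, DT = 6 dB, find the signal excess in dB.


SE = SL - 2*TL + TS - NL + DI - DT = 195 - 2*95 + (-26) - 67 + 11 - 6 = -83

-83 dB


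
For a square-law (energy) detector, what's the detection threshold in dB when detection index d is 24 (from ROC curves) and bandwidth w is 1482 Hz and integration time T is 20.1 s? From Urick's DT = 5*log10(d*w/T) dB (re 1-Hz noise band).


DT = 5*log10(d*w/T) = 5*log10(24 * 1482 / 20.1) = 5*log10(1769.55) = 16.24

16.24 dB


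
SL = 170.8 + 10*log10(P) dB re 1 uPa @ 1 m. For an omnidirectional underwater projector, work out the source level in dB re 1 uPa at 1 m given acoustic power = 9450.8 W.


210.55 dB


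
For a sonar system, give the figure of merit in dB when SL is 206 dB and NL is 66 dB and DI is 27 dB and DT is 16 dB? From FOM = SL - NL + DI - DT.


FOM = SL - NL + DI - DT = 206 - 66 + 27 - 16 = 151

151 dB


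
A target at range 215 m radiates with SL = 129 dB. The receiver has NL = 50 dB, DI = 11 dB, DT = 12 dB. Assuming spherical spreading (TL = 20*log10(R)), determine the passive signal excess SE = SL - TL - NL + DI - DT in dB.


31.35 dB


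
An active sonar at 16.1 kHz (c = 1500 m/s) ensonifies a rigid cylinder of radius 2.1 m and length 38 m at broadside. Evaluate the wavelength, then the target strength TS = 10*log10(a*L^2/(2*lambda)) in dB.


Step 1: lambda = c/f = 1500/16100 = 0.09317 m
Step 2: TS = 10*log10(a*L^2/(2*lambda)) = 10*log10(2.1*38^2/(2*0.09317)) = 42.11

42.11 dB


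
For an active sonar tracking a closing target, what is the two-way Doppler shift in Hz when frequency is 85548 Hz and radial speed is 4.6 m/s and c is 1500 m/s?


fd = 2*f*v/c = 2 * 85548 * 4.6 / 1500 = 524.69

524.69 Hz


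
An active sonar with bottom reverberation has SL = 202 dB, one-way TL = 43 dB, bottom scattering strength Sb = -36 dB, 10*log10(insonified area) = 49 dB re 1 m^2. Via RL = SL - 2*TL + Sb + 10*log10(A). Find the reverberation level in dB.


129 dB


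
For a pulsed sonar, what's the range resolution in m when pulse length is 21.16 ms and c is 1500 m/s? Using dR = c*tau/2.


15.87 m


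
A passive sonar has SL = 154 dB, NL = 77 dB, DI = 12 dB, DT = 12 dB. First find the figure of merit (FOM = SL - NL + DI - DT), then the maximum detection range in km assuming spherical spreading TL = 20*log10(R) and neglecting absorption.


Step 1: FOM = SL - NL + DI - DT = 154 - 77 + 12 - 12 = 77 dB
Step 2: at max range FOM = TL = 20*log10(R), so R = 10^(77/20) = 7079.46 m = 7.08 km

7.08 km


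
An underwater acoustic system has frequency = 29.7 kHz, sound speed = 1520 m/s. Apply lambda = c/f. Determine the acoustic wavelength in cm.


lambda = c/f = 1520 / 29700 = 0.0512 m = 5.12 cm

5.12 cm


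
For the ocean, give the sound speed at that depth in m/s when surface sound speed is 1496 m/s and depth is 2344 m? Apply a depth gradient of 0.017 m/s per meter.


c = 1496 + 0.017 * 2344 = 1535.848

1535.848 m/s


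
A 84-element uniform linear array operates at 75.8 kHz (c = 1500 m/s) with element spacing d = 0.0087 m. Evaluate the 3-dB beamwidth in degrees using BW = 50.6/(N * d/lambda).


Step 1: lambda = 1500/75800 = 0.01979 m
Step 2: d/lambda = 0.0087/0.01979 = 0.4396
Step 3: BW = 50.6/(N * d/lambda) = 50.6/(84 * 0.4396) = 1.37

1.37 deg


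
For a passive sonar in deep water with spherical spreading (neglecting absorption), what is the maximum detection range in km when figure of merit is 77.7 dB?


At max range FOM = TL, so 20*log10(R) = 77.7
R = 10^(77.7/20) = 7673.61 m = 7.67 km

7.67 km


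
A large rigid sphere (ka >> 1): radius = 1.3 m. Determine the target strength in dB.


TS = 10*log10(1.3^2 / 4) = 10*log10(0.4225) = -3.74

-3.74 dB


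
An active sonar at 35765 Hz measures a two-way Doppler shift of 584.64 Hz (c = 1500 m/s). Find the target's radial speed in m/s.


From fd = 2*f*v/c, v = c*fd/(2*f) = 1500 * 584.64 / (2*35765) = 12.26

12.26 m/s


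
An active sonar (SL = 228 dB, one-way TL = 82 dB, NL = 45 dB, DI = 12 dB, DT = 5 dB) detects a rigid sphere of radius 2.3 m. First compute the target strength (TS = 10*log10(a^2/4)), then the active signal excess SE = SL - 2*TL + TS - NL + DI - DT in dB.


Step 1: TS = 10*log10(2.3^2/4) = 1.21 dB
Step 2: SE = SL - 2*TL + TS - NL + DI - DT = 228 - 2*82 + (1.21) - 45 + 12 - 5 = 27.21

27.21 dB


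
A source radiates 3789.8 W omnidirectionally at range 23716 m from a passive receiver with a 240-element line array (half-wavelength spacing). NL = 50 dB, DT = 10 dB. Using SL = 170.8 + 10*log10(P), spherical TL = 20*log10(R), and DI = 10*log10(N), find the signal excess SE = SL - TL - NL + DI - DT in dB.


Step 1: SL = 170.8 + 10*log10(3789.8) = 206.59 dB
Step 2: TL = 20*log10(23716) = 87.5 dB
Step 3: DI = 10*log10(240) = 23.8 dB
Step 4: SE = SL - TL - NL + DI - DT = 206.59 - 87.5 - 50 + 23.8 - 10 = 82.89

82.89 dB


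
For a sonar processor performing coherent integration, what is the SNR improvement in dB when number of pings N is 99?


19.96 dB


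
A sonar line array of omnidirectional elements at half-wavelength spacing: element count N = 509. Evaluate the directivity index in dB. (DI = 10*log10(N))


DI = 10*log10(509) = 27.07

27.07 dB


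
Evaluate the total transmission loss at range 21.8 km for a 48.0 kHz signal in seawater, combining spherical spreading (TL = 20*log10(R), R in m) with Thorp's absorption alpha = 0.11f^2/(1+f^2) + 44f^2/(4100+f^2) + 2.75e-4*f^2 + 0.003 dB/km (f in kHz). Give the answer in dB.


Step 1 (Thorp): alpha = 0.11*2304.0/(1+2304.0) + 44*2304.0/(4100+2304.0) + 2.75e-4*2304.0 + 0.003 = 16.5767 dB/km
Step 2: TL_spread = 20*log10(21800) = 86.77 dB
Step 3: TL_abs = alpha*R = 16.5767 * 21.8 = 361.37 dB
Step 4: TL_total = 86.77 + 361.37 = 448.14

448.14 dB


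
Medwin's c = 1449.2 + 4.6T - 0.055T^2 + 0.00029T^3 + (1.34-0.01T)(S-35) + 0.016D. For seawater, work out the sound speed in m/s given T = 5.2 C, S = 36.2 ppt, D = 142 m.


c = 1449.2 + 4.6*5.2 - 0.055*5.2^2 + 0.00029*5.2^3 + (1.34 - 0.01*5.2)*(36.2 - 35) + 0.016*142 = 1475.49

1475.49 m/s


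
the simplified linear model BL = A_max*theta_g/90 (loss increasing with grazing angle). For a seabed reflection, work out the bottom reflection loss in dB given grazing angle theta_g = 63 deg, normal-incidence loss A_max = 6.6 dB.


4.62 dB


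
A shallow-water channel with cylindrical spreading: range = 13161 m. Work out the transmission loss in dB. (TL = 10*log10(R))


41.19 dB


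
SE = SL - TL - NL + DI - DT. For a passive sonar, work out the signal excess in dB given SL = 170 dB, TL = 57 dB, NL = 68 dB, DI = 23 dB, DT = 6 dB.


SE = SL - TL - NL + DI - DT = 170 - 57 - 68 + 23 - 6 = 62

62 dB


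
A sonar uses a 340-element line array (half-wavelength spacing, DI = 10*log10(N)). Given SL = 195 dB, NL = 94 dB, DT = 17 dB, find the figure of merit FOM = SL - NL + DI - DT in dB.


Step 1: DI = 10*log10(340) = 25.31 dB
Step 2: FOM = SL - NL + DI - DT = 195 - 94 + 25.31 - 17 = 109.31

109.31 dB


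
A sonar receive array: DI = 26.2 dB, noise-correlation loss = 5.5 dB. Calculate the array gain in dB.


20.7 dB


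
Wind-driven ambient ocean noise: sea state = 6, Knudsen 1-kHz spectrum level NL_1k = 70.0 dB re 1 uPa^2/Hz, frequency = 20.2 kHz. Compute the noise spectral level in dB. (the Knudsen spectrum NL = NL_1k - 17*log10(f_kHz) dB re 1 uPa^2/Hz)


47.81 dB


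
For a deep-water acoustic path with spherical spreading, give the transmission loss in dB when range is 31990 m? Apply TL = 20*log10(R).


TL = 20*log10(31990) = 90.1

90.1 dB


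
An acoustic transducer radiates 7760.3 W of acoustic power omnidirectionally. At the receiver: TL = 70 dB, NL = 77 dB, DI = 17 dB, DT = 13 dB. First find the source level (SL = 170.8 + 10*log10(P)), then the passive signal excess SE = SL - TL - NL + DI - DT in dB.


Step 1: SL = 170.8 + 10*log10(7760.3) = 209.7 dB
Step 2: SE = SL - TL - NL + DI - DT = 209.7 - 70 - 77 + 17 - 13 = 66.7

66.7 dB


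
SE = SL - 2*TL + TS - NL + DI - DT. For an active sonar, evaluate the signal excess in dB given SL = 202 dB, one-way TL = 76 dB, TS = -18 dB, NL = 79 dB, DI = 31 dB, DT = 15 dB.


SE = SL - 2*TL + TS - NL + DI - DT = 202 - 2*76 + (-18) - 79 + 31 - 15 = -31

-31 dB


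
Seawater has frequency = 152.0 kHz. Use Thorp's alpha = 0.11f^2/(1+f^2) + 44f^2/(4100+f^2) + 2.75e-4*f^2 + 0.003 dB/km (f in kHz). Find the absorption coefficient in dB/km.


f^2 = 23104.0
alpha = 0.11*23104.0/(1+23104.0) + 44*23104.0/(4100+23104.0) + 2.75e-4*23104.0 + 0.003 = 43.835

43.835 dB/km


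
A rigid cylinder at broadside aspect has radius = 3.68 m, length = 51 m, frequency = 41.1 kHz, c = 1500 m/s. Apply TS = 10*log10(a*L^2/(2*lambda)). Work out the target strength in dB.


51.18 dB


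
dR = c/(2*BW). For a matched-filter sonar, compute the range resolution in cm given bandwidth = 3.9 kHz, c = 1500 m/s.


dR = c/(2*BW) = 1500 / (2 * 3.9e3) = 0.1923 m = 19.23 cm

19.23 cm


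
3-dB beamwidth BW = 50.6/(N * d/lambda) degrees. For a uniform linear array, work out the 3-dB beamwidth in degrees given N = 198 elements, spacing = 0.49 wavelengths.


BW = 50.6 / (198 * 0.49) = 50.6 / 97.02 = 0.52

0.52 deg


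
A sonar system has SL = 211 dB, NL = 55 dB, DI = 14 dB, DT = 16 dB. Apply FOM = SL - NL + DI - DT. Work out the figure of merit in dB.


FOM = SL - NL + DI - DT = 211 - 55 + 14 - 16 = 154

154 dB


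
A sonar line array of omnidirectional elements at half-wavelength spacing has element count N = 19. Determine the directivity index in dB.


12.79 dB


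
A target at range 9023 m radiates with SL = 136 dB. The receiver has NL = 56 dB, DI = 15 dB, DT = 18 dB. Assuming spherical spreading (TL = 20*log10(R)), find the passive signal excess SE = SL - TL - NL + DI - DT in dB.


-2.11 dB


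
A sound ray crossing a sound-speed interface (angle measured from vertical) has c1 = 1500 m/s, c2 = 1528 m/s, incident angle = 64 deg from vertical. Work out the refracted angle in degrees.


66.29 deg


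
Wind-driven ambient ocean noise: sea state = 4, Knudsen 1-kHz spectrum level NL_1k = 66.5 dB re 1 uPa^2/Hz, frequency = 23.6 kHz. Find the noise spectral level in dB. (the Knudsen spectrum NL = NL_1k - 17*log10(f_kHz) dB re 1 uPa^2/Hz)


NL = NL_1k - 17*log10(f_kHz) = 66.5 - 17*log10(23.6) = 66.5 - (23.34) = 43.16

43.16 dB


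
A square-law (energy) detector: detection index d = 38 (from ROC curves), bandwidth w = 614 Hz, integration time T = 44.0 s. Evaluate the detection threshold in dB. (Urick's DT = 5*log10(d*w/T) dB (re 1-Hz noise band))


DT = 5*log10(d*w/T) = 5*log10(38 * 614 / 44.0) = 5*log10(530.27) = 13.62

13.62 dB


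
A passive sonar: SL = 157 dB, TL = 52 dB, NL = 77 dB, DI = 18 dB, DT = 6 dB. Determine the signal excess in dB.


SE = SL - TL - NL + DI - DT = 157 - 52 - 77 + 18 - 6 = 40

40 dB


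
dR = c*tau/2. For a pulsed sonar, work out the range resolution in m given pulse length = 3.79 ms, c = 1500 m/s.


2.8425 m


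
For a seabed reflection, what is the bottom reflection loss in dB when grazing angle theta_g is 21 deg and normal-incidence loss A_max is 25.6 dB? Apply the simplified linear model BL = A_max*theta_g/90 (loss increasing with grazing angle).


BL = A_max * theta_g / 90 = 25.6 * 21 / 90 = 5.97

5.97 dB


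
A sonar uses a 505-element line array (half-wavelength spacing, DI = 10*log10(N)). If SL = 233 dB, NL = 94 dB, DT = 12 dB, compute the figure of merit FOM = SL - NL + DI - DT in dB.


Step 1: DI = 10*log10(505) = 27.03 dB
Step 2: FOM = SL - NL + DI - DT = 233 - 94 + 27.03 - 12 = 154.03

154.03 dB


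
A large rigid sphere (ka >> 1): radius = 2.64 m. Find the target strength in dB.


TS = 10*log10(2.64^2 / 4) = 10*log10(1.7424) = 2.41

2.41 dB


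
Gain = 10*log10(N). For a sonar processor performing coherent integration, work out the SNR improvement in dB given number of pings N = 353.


25.48 dB


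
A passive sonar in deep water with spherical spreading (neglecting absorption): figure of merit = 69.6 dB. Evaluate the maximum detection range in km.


3.02 km


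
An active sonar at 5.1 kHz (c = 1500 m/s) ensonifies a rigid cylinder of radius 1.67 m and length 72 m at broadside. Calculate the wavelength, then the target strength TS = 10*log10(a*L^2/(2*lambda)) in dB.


Step 1: lambda = c/f = 1500/5100 = 0.29412 m
Step 2: TS = 10*log10(a*L^2/(2*lambda)) = 10*log10(1.67*72^2/(2*0.29412)) = 41.68

41.68 dB


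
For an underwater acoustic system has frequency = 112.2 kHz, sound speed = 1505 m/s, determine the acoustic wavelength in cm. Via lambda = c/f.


1.34 cm


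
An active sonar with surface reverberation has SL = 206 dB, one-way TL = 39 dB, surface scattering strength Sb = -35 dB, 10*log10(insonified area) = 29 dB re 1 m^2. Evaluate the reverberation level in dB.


122 dB


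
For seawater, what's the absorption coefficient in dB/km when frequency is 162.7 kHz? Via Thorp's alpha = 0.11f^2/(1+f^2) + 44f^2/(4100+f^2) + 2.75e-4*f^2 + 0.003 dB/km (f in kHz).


f^2 = 26471.29
alpha = 0.11*26471.29/(1+26471.29) + 44*26471.29/(4100+26471.29) + 2.75e-4*26471.29 + 0.003 = 45.492

45.492 dB/km


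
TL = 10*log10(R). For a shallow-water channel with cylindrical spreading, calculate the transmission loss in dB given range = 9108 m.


TL = 10*log10(9108) = 39.59

39.59 dB


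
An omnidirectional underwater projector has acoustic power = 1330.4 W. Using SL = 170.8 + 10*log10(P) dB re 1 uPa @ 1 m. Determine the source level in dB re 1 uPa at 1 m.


SL = 170.8 + 10*log10(1330.4) = 170.8 + 31.24 = 202.04

202.04 dB


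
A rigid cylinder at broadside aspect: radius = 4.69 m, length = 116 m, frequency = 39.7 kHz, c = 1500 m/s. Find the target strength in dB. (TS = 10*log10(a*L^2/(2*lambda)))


lambda = 1500/39700 = 0.03778 m
TS = 10*log10(4.69*116^2/(2*0.03778)) = 59.22

59.22 dB


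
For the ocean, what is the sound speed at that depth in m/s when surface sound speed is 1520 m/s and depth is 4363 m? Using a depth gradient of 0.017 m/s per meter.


c = 1520 + 0.017 * 4363 = 1594.171

1594.171 m/s


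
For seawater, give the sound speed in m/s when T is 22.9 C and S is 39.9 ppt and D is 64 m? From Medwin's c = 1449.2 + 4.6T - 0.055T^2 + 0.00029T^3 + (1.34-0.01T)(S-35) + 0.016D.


c = 1449.2 + 4.6*22.9 - 0.055*22.9^2 + 0.00029*22.9^3 + (1.34 - 0.01*22.9)*(39.9 - 35) + 0.016*64 = 1535.65

1535.65 m/s


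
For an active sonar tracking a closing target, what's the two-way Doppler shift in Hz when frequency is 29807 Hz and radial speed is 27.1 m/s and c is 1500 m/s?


1077.03 Hz


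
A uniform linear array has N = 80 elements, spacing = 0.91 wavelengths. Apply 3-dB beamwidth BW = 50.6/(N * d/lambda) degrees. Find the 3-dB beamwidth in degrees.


BW = 50.6 / (80 * 0.91) = 50.6 / 72.8 = 0.7

0.7 deg


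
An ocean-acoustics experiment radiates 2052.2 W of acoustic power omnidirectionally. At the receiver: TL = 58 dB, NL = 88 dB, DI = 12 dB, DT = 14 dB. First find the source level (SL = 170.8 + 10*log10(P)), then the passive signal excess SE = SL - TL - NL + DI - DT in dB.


Step 1: SL = 170.8 + 10*log10(2052.2) = 203.92 dB
Step 2: SE = SL - TL - NL + DI - DT = 203.92 - 58 - 88 + 12 - 14 = 55.92

55.92 dB


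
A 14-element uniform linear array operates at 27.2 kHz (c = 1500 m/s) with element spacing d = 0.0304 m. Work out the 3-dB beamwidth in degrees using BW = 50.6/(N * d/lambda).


Step 1: lambda = 1500/27200 = 0.05515 m
Step 2: d/lambda = 0.0304/0.05515 = 0.5512
Step 3: BW = 50.6/(N * d/lambda) = 50.6/(14 * 0.5512) = 6.56

6.56 deg
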